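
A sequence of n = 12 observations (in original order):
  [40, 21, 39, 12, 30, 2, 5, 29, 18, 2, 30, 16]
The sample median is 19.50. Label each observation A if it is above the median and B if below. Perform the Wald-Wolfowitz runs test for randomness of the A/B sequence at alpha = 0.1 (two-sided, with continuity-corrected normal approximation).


Step 1: Compute median = 19.50; label A = above, B = below.
Labels in order: AAABABBABBAB  (n_A = 6, n_B = 6)
Step 2: Count runs R = 8.
Step 3: Under H0 (random ordering), E[R] = 2*n_A*n_B/(n_A+n_B) + 1 = 2*6*6/12 + 1 = 7.0000.
        Var[R] = 2*n_A*n_B*(2*n_A*n_B - n_A - n_B) / ((n_A+n_B)^2 * (n_A+n_B-1)) = 4320/1584 = 2.7273.
        SD[R] = 1.6514.
Step 4: Continuity-corrected z = (R - 0.5 - E[R]) / SD[R] = (8 - 0.5 - 7.0000) / 1.6514 = 0.3028.
Step 5: Two-sided p-value via normal approximation = 2*(1 - Phi(|z|)) = 0.762069.
Step 6: alpha = 0.1. fail to reject H0.

R = 8, z = 0.3028, p = 0.762069, fail to reject H0.


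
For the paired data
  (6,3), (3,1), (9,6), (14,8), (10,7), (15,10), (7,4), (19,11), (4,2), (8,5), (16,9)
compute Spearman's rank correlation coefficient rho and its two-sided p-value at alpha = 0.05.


Step 1: Rank x and y separately (midranks; no ties here).
rank(x): 6->3, 3->1, 9->6, 14->8, 10->7, 15->9, 7->4, 19->11, 4->2, 8->5, 16->10
rank(y): 3->3, 1->1, 6->6, 8->8, 7->7, 10->10, 4->4, 11->11, 2->2, 5->5, 9->9
Step 2: d_i = R_x(i) - R_y(i); compute d_i^2.
  (3-3)^2=0, (1-1)^2=0, (6-6)^2=0, (8-8)^2=0, (7-7)^2=0, (9-10)^2=1, (4-4)^2=0, (11-11)^2=0, (2-2)^2=0, (5-5)^2=0, (10-9)^2=1
sum(d^2) = 2.
Step 3: rho = 1 - 6*2 / (11*(11^2 - 1)) = 1 - 12/1320 = 0.990909.
Step 4: Under H0, t = rho * sqrt((n-2)/(1-rho^2)) = 22.0966 ~ t(9).
Step 5: Two-sided p-value from the t-distribution with 9 df = 0.000000.
Step 6: alpha = 0.05. reject H0.

rho = 0.9909, p = 0.000000, reject H0 at alpha = 0.05.


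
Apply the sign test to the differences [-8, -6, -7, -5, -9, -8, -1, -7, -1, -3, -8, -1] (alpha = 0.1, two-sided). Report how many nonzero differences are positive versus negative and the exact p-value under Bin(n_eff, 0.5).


Step 1: Discard zero differences. Original n = 12; n_eff = number of nonzero differences = 12.
Nonzero differences (with sign): -8, -6, -7, -5, -9, -8, -1, -7, -1, -3, -8, -1
Step 2: Count signs: positive = 0, negative = 12.
Step 3: Under H0: P(positive) = 0.5, so the number of positives S ~ Bin(12, 0.5).
Step 4: Two-sided exact p-value = sum of Bin(12,0.5) probabilities at or below the observed probability = 0.000488.
Step 5: alpha = 0.1. reject H0.

n_eff = 12, pos = 0, neg = 12, p = 0.000488, reject H0.


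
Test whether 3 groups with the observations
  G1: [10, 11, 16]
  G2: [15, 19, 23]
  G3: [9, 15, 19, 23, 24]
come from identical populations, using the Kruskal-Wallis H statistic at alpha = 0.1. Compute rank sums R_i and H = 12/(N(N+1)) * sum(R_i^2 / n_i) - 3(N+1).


Step 1: Combine all N = 11 observations and assign midranks.
sorted (value, group, rank): (9,G3,1), (10,G1,2), (11,G1,3), (15,G2,4.5), (15,G3,4.5), (16,G1,6), (19,G2,7.5), (19,G3,7.5), (23,G2,9.5), (23,G3,9.5), (24,G3,11)
Step 2: Sum ranks within each group.
R_1 = 11 (n_1 = 3)
R_2 = 21.5 (n_2 = 3)
R_3 = 33.5 (n_3 = 5)
Step 3: H = 12/(N(N+1)) * sum(R_i^2/n_i) - 3(N+1)
     = 12/(11*12) * (11^2/3 + 21.5^2/3 + 33.5^2/5) - 3*12
     = 0.090909 * 418.867 - 36
     = 2.078788.
Step 4: Ties present; correction factor C = 1 - 18/(11^3 - 11) = 0.986364. Corrected H = 2.078788 / 0.986364 = 2.107527.
Step 5: Under H0, H ~ chi^2(2); p-value = 0.348623.
Step 6: alpha = 0.1. fail to reject H0.

H = 2.1075, df = 2, p = 0.348623, fail to reject H0.


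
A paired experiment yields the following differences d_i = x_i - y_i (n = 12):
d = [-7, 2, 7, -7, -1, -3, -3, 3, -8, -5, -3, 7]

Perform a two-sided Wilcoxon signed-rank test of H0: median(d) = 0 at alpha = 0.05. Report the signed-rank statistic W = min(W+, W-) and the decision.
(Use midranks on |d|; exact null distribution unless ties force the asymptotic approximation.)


Step 1: Drop any zero differences (none here) and take |d_i|.
|d| = [7, 2, 7, 7, 1, 3, 3, 3, 8, 5, 3, 7]
Step 2: Midrank |d_i| (ties get averaged ranks).
ranks: |7|->9.5, |2|->2, |7|->9.5, |7|->9.5, |1|->1, |3|->4.5, |3|->4.5, |3|->4.5, |8|->12, |5|->7, |3|->4.5, |7|->9.5
Step 3: Attach original signs; sum ranks with positive sign and with negative sign.
W+ = 2 + 9.5 + 4.5 + 9.5 = 25.5
W- = 9.5 + 9.5 + 1 + 4.5 + 4.5 + 12 + 7 + 4.5 = 52.5
(Check: W+ + W- = 78 should equal n(n+1)/2 = 78.)
Step 4: Test statistic W = min(W+, W-) = 25.5.
Step 5: Ties in |d|, so use the tie-corrected normal approximation.
        E[W] = n(n+1)/4 = 12*13/4 = 39.
        Tie groups: |d|=3 (t=4), |d|=7 (t=4); sum(t^3 - t) = 120.
        Var[W] = n(n+1)(2n+1)/24 - sum(t^3-t)/48 = 3900/24 - 120/48 = 160.
        z = (W - E[W]) / sqrt(Var[W]) = (25.5 - 39) / 12.6491 = -1.0673.
        Two-sided p = 2*Phi(z) = 0.285851.
Step 6: alpha = 0.05. fail to reject H0.

W+ = 25.5, W- = 52.5, W = min = 25.5, p = 0.285851, fail to reject H0.


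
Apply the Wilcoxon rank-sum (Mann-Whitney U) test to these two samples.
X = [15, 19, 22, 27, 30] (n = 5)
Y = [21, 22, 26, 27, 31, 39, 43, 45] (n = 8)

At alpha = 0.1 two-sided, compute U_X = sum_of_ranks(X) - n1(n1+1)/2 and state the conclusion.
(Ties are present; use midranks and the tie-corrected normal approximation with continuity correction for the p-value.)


Step 1: Combine and sort all 13 observations; assign midranks.
sorted (value, group): (15,X), (19,X), (21,Y), (22,X), (22,Y), (26,Y), (27,X), (27,Y), (30,X), (31,Y), (39,Y), (43,Y), (45,Y)
ranks: 15->1, 19->2, 21->3, 22->4.5, 22->4.5, 26->6, 27->7.5, 27->7.5, 30->9, 31->10, 39->11, 43->12, 45->13
Step 2: Rank sum for X: R1 = 1 + 2 + 4.5 + 7.5 + 9 = 24.
Step 3: U_X = R1 - n1(n1+1)/2 = 24 - 5*6/2 = 24 - 15 = 9.
       U_Y = n1*n2 - U_X = 40 - 9 = 31.
Step 4: Ties are present, so use the tie-corrected normal approximation (with continuity correction) for the p-value.
Step 5: p-value = 0.123248; compare to alpha = 0.1. fail to reject H0.

U_X = 9, p = 0.123248, fail to reject H0 at alpha = 0.1.


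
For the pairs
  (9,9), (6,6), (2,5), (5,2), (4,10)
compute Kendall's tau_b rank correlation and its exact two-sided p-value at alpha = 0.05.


Step 1: Enumerate the 10 unordered pairs (i,j) with i<j and classify each by sign(x_j-x_i) * sign(y_j-y_i).
  (1,2):dx=-3,dy=-3->C; (1,3):dx=-7,dy=-4->C; (1,4):dx=-4,dy=-7->C; (1,5):dx=-5,dy=+1->D
  (2,3):dx=-4,dy=-1->C; (2,4):dx=-1,dy=-4->C; (2,5):dx=-2,dy=+4->D; (3,4):dx=+3,dy=-3->D
  (3,5):dx=+2,dy=+5->C; (4,5):dx=-1,dy=+8->D
Step 2: C = 6, D = 4, total pairs = 10.
Step 3: tau = (C - D)/(n(n-1)/2) = (6 - 4)/10 = 0.200000.
Step 4: Exact two-sided p-value (enumerate n! = 120 permutations of y under H0): p = 0.816667.
Step 5: alpha = 0.05. fail to reject H0.

tau_b = 0.2000 (C=6, D=4), p = 0.816667, fail to reject H0.


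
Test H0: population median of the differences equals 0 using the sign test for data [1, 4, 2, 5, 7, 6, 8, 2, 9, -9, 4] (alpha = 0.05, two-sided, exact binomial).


Step 1: Discard zero differences. Original n = 11; n_eff = number of nonzero differences = 11.
Nonzero differences (with sign): +1, +4, +2, +5, +7, +6, +8, +2, +9, -9, +4
Step 2: Count signs: positive = 10, negative = 1.
Step 3: Under H0: P(positive) = 0.5, so the number of positives S ~ Bin(11, 0.5).
Step 4: Two-sided exact p-value = sum of Bin(11,0.5) probabilities at or below the observed probability = 0.011719.
Step 5: alpha = 0.05. reject H0.

n_eff = 11, pos = 10, neg = 1, p = 0.011719, reject H0.


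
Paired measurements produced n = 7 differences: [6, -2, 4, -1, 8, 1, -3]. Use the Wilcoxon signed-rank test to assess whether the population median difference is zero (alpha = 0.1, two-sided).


Step 1: Drop any zero differences (none here) and take |d_i|.
|d| = [6, 2, 4, 1, 8, 1, 3]
Step 2: Midrank |d_i| (ties get averaged ranks).
ranks: |6|->6, |2|->3, |4|->5, |1|->1.5, |8|->7, |1|->1.5, |3|->4
Step 3: Attach original signs; sum ranks with positive sign and with negative sign.
W+ = 6 + 5 + 7 + 1.5 = 19.5
W- = 3 + 1.5 + 4 = 8.5
(Check: W+ + W- = 28 should equal n(n+1)/2 = 28.)
Step 4: Test statistic W = min(W+, W-) = 8.5.
Step 5: Ties in |d|, so use the tie-corrected normal approximation.
        E[W] = n(n+1)/4 = 7*8/4 = 14.
        Tie groups: |d|=1 (t=2); sum(t^3 - t) = 6.
        Var[W] = n(n+1)(2n+1)/24 - sum(t^3-t)/48 = 840/24 - 6/48 = 34.875.
        z = (W - E[W]) / sqrt(Var[W]) = (8.5 - 14) / 5.9055 = -0.9313.
        Two-sided p = 2*Phi(z) = 0.351681.
Step 6: alpha = 0.1. fail to reject H0.

W+ = 19.5, W- = 8.5, W = min = 8.5, p = 0.351681, fail to reject H0.


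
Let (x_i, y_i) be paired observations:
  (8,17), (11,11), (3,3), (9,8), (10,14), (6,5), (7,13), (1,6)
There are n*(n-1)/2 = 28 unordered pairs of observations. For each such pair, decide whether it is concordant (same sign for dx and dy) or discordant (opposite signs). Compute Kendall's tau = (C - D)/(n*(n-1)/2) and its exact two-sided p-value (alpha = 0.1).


Step 1: Enumerate the 28 unordered pairs (i,j) with i<j and classify each by sign(x_j-x_i) * sign(y_j-y_i).
  (1,2):dx=+3,dy=-6->D; (1,3):dx=-5,dy=-14->C; (1,4):dx=+1,dy=-9->D; (1,5):dx=+2,dy=-3->D
  (1,6):dx=-2,dy=-12->C; (1,7):dx=-1,dy=-4->C; (1,8):dx=-7,dy=-11->C; (2,3):dx=-8,dy=-8->C
  (2,4):dx=-2,dy=-3->C; (2,5):dx=-1,dy=+3->D; (2,6):dx=-5,dy=-6->C; (2,7):dx=-4,dy=+2->D
  (2,8):dx=-10,dy=-5->C; (3,4):dx=+6,dy=+5->C; (3,5):dx=+7,dy=+11->C; (3,6):dx=+3,dy=+2->C
  (3,7):dx=+4,dy=+10->C; (3,8):dx=-2,dy=+3->D; (4,5):dx=+1,dy=+6->C; (4,6):dx=-3,dy=-3->C
  (4,7):dx=-2,dy=+5->D; (4,8):dx=-8,dy=-2->C; (5,6):dx=-4,dy=-9->C; (5,7):dx=-3,dy=-1->C
  (5,8):dx=-9,dy=-8->C; (6,7):dx=+1,dy=+8->C; (6,8):dx=-5,dy=+1->D; (7,8):dx=-6,dy=-7->C
Step 2: C = 20, D = 8, total pairs = 28.
Step 3: tau = (C - D)/(n(n-1)/2) = (20 - 8)/28 = 0.428571.
Step 4: Exact two-sided p-value (enumerate n! = 40320 permutations of y under H0): p = 0.178869.
Step 5: alpha = 0.1. fail to reject H0.

tau_b = 0.4286 (C=20, D=8), p = 0.178869, fail to reject H0.


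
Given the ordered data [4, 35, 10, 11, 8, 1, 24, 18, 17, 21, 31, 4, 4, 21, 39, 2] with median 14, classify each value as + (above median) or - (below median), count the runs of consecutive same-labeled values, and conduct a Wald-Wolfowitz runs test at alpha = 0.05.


Step 1: Compute median = 14; label A = above, B = below.
Labels in order: BABBBBAAAAABBAAB  (n_A = 8, n_B = 8)
Step 2: Count runs R = 7.
Step 3: Under H0 (random ordering), E[R] = 2*n_A*n_B/(n_A+n_B) + 1 = 2*8*8/16 + 1 = 9.0000.
        Var[R] = 2*n_A*n_B*(2*n_A*n_B - n_A - n_B) / ((n_A+n_B)^2 * (n_A+n_B-1)) = 14336/3840 = 3.7333.
        SD[R] = 1.9322.
Step 4: Continuity-corrected z = (R + 0.5 - E[R]) / SD[R] = (7 + 0.5 - 9.0000) / 1.9322 = -0.7763.
Step 5: Two-sided p-value via normal approximation = 2*(1 - Phi(|z|)) = 0.437558.
Step 6: alpha = 0.05. fail to reject H0.

R = 7, z = -0.7763, p = 0.437558, fail to reject H0.


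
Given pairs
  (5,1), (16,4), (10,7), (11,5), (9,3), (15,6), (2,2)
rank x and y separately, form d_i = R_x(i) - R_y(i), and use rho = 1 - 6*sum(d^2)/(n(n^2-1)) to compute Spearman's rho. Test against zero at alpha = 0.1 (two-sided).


Step 1: Rank x and y separately (midranks; no ties here).
rank(x): 5->2, 16->7, 10->4, 11->5, 9->3, 15->6, 2->1
rank(y): 1->1, 4->4, 7->7, 5->5, 3->3, 6->6, 2->2
Step 2: d_i = R_x(i) - R_y(i); compute d_i^2.
  (2-1)^2=1, (7-4)^2=9, (4-7)^2=9, (5-5)^2=0, (3-3)^2=0, (6-6)^2=0, (1-2)^2=1
sum(d^2) = 20.
Step 3: rho = 1 - 6*20 / (7*(7^2 - 1)) = 1 - 120/336 = 0.642857.
Step 4: Under H0, t = rho * sqrt((n-2)/(1-rho^2)) = 1.8766 ~ t(5).
Step 5: Two-sided p-value from the t-distribution with 5 df = 0.119392.
Step 6: alpha = 0.1. fail to reject H0.

rho = 0.6429, p = 0.119392, fail to reject H0 at alpha = 0.1.


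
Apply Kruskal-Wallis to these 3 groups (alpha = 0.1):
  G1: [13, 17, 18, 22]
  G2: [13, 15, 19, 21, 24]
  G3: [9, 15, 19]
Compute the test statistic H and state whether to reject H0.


Step 1: Combine all N = 12 observations and assign midranks.
sorted (value, group, rank): (9,G3,1), (13,G1,2.5), (13,G2,2.5), (15,G2,4.5), (15,G3,4.5), (17,G1,6), (18,G1,7), (19,G2,8.5), (19,G3,8.5), (21,G2,10), (22,G1,11), (24,G2,12)
Step 2: Sum ranks within each group.
R_1 = 26.5 (n_1 = 4)
R_2 = 37.5 (n_2 = 5)
R_3 = 14 (n_3 = 3)
Step 3: H = 12/(N(N+1)) * sum(R_i^2/n_i) - 3(N+1)
     = 12/(12*13) * (26.5^2/4 + 37.5^2/5 + 14^2/3) - 3*13
     = 0.076923 * 522.146 - 39
     = 1.165064.
Step 4: Ties present; correction factor C = 1 - 18/(12^3 - 12) = 0.989510. Corrected H = 1.165064 / 0.989510 = 1.177415.
Step 5: Under H0, H ~ chi^2(2); p-value = 0.555044.
Step 6: alpha = 0.1. fail to reject H0.

H = 1.1774, df = 2, p = 0.555044, fail to reject H0.


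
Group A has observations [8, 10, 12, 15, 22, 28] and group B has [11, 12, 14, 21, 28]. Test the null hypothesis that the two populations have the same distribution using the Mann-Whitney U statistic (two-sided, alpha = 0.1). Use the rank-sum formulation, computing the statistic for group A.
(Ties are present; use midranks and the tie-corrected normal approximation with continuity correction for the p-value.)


Step 1: Combine and sort all 11 observations; assign midranks.
sorted (value, group): (8,X), (10,X), (11,Y), (12,X), (12,Y), (14,Y), (15,X), (21,Y), (22,X), (28,X), (28,Y)
ranks: 8->1, 10->2, 11->3, 12->4.5, 12->4.5, 14->6, 15->7, 21->8, 22->9, 28->10.5, 28->10.5
Step 2: Rank sum for X: R1 = 1 + 2 + 4.5 + 7 + 9 + 10.5 = 34.
Step 3: U_X = R1 - n1(n1+1)/2 = 34 - 6*7/2 = 34 - 21 = 13.
       U_Y = n1*n2 - U_X = 30 - 13 = 17.
Step 4: Ties are present, so use the tie-corrected normal approximation (with continuity correction) for the p-value.
Step 5: p-value = 0.783228; compare to alpha = 0.1. fail to reject H0.

U_X = 13, p = 0.783228, fail to reject H0 at alpha = 0.1.


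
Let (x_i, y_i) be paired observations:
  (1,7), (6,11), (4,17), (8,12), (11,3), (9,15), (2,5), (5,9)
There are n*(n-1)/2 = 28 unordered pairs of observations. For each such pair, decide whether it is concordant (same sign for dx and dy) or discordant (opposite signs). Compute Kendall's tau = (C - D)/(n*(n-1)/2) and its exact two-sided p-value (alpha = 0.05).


Step 1: Enumerate the 28 unordered pairs (i,j) with i<j and classify each by sign(x_j-x_i) * sign(y_j-y_i).
  (1,2):dx=+5,dy=+4->C; (1,3):dx=+3,dy=+10->C; (1,4):dx=+7,dy=+5->C; (1,5):dx=+10,dy=-4->D
  (1,6):dx=+8,dy=+8->C; (1,7):dx=+1,dy=-2->D; (1,8):dx=+4,dy=+2->C; (2,3):dx=-2,dy=+6->D
  (2,4):dx=+2,dy=+1->C; (2,5):dx=+5,dy=-8->D; (2,6):dx=+3,dy=+4->C; (2,7):dx=-4,dy=-6->C
  (2,8):dx=-1,dy=-2->C; (3,4):dx=+4,dy=-5->D; (3,5):dx=+7,dy=-14->D; (3,6):dx=+5,dy=-2->D
  (3,7):dx=-2,dy=-12->C; (3,8):dx=+1,dy=-8->D; (4,5):dx=+3,dy=-9->D; (4,6):dx=+1,dy=+3->C
  (4,7):dx=-6,dy=-7->C; (4,8):dx=-3,dy=-3->C; (5,6):dx=-2,dy=+12->D; (5,7):dx=-9,dy=+2->D
  (5,8):dx=-6,dy=+6->D; (6,7):dx=-7,dy=-10->C; (6,8):dx=-4,dy=-6->C; (7,8):dx=+3,dy=+4->C
Step 2: C = 16, D = 12, total pairs = 28.
Step 3: tau = (C - D)/(n(n-1)/2) = (16 - 12)/28 = 0.142857.
Step 4: Exact two-sided p-value (enumerate n! = 40320 permutations of y under H0): p = 0.719544.
Step 5: alpha = 0.05. fail to reject H0.

tau_b = 0.1429 (C=16, D=12), p = 0.719544, fail to reject H0.


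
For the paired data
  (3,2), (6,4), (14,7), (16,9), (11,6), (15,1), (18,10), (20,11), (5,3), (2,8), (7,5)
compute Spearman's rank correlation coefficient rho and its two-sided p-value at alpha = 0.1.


Step 1: Rank x and y separately (midranks; no ties here).
rank(x): 3->2, 6->4, 14->7, 16->9, 11->6, 15->8, 18->10, 20->11, 5->3, 2->1, 7->5
rank(y): 2->2, 4->4, 7->7, 9->9, 6->6, 1->1, 10->10, 11->11, 3->3, 8->8, 5->5
Step 2: d_i = R_x(i) - R_y(i); compute d_i^2.
  (2-2)^2=0, (4-4)^2=0, (7-7)^2=0, (9-9)^2=0, (6-6)^2=0, (8-1)^2=49, (10-10)^2=0, (11-11)^2=0, (3-3)^2=0, (1-8)^2=49, (5-5)^2=0
sum(d^2) = 98.
Step 3: rho = 1 - 6*98 / (11*(11^2 - 1)) = 1 - 588/1320 = 0.554545.
Step 4: Under H0, t = rho * sqrt((n-2)/(1-rho^2)) = 1.9992 ~ t(9).
Step 5: Two-sided p-value from the t-distribution with 9 df = 0.076652.
Step 6: alpha = 0.1. reject H0.

rho = 0.5545, p = 0.076652, reject H0 at alpha = 0.1.


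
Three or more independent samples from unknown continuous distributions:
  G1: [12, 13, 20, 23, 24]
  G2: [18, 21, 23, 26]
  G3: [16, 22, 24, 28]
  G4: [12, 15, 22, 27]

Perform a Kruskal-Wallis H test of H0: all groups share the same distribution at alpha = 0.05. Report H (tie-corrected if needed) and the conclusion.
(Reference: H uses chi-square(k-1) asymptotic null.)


Step 1: Combine all N = 17 observations and assign midranks.
sorted (value, group, rank): (12,G1,1.5), (12,G4,1.5), (13,G1,3), (15,G4,4), (16,G3,5), (18,G2,6), (20,G1,7), (21,G2,8), (22,G3,9.5), (22,G4,9.5), (23,G1,11.5), (23,G2,11.5), (24,G1,13.5), (24,G3,13.5), (26,G2,15), (27,G4,16), (28,G3,17)
Step 2: Sum ranks within each group.
R_1 = 36.5 (n_1 = 5)
R_2 = 40.5 (n_2 = 4)
R_3 = 45 (n_3 = 4)
R_4 = 31 (n_4 = 4)
Step 3: H = 12/(N(N+1)) * sum(R_i^2/n_i) - 3(N+1)
     = 12/(17*18) * (36.5^2/5 + 40.5^2/4 + 45^2/4 + 31^2/4) - 3*18
     = 0.039216 * 1423.01 - 54
     = 1.804412.
Step 4: Ties present; correction factor C = 1 - 24/(17^3 - 17) = 0.995098. Corrected H = 1.804412 / 0.995098 = 1.813300.
Step 5: Under H0, H ~ chi^2(3); p-value = 0.612045.
Step 6: alpha = 0.05. fail to reject H0.

H = 1.8133, df = 3, p = 0.612045, fail to reject H0.


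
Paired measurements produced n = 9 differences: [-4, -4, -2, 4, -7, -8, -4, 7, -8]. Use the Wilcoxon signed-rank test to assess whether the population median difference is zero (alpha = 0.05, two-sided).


Step 1: Drop any zero differences (none here) and take |d_i|.
|d| = [4, 4, 2, 4, 7, 8, 4, 7, 8]
Step 2: Midrank |d_i| (ties get averaged ranks).
ranks: |4|->3.5, |4|->3.5, |2|->1, |4|->3.5, |7|->6.5, |8|->8.5, |4|->3.5, |7|->6.5, |8|->8.5
Step 3: Attach original signs; sum ranks with positive sign and with negative sign.
W+ = 3.5 + 6.5 = 10
W- = 3.5 + 3.5 + 1 + 6.5 + 8.5 + 3.5 + 8.5 = 35
(Check: W+ + W- = 45 should equal n(n+1)/2 = 45.)
Step 4: Test statistic W = min(W+, W-) = 10.
Step 5: Ties in |d|, so use the tie-corrected normal approximation.
        E[W] = n(n+1)/4 = 9*10/4 = 22.5.
        Tie groups: |d|=4 (t=4), |d|=7 (t=2), |d|=8 (t=2); sum(t^3 - t) = 72.
        Var[W] = n(n+1)(2n+1)/24 - sum(t^3-t)/48 = 1710/24 - 72/48 = 69.75.
        z = (W - E[W]) / sqrt(Var[W]) = (10 - 22.5) / 8.3516 = -1.4967.
        Two-sided p = 2*Phi(z) = 0.134469.
Step 6: alpha = 0.05. fail to reject H0.

W+ = 10, W- = 35, W = min = 10, p = 0.134469, fail to reject H0.


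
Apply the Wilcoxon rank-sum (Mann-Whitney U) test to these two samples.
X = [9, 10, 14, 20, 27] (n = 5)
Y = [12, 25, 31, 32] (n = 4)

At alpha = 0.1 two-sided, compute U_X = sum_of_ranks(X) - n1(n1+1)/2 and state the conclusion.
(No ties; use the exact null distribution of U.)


Step 1: Combine and sort all 9 observations; assign midranks.
sorted (value, group): (9,X), (10,X), (12,Y), (14,X), (20,X), (25,Y), (27,X), (31,Y), (32,Y)
ranks: 9->1, 10->2, 12->3, 14->4, 20->5, 25->6, 27->7, 31->8, 32->9
Step 2: Rank sum for X: R1 = 1 + 2 + 4 + 5 + 7 = 19.
Step 3: U_X = R1 - n1(n1+1)/2 = 19 - 5*6/2 = 19 - 15 = 4.
       U_Y = n1*n2 - U_X = 20 - 4 = 16.
Step 4: No ties, so the exact null distribution of U (based on enumerating the C(9,5) = 126 equally likely rank assignments) gives the two-sided p-value.
Step 5: p-value = 0.190476; compare to alpha = 0.1. fail to reject H0.

U_X = 4, p = 0.190476, fail to reject H0 at alpha = 0.1.


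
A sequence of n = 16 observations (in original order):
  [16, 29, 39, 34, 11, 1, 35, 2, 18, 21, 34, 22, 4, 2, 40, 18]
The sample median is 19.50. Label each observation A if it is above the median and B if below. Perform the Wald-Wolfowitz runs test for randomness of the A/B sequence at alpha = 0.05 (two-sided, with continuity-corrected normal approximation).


Step 1: Compute median = 19.50; label A = above, B = below.
Labels in order: BAAABBABBAAABBAB  (n_A = 8, n_B = 8)
Step 2: Count runs R = 9.
Step 3: Under H0 (random ordering), E[R] = 2*n_A*n_B/(n_A+n_B) + 1 = 2*8*8/16 + 1 = 9.0000.
        Var[R] = 2*n_A*n_B*(2*n_A*n_B - n_A - n_B) / ((n_A+n_B)^2 * (n_A+n_B-1)) = 14336/3840 = 3.7333.
        SD[R] = 1.9322.
Step 4: R = E[R], so z = 0 with no continuity correction.
Step 5: Two-sided p-value via normal approximation = 2*(1 - Phi(|z|)) = 1.000000.
Step 6: alpha = 0.05. fail to reject H0.

R = 9, z = 0.0000, p = 1.000000, fail to reject H0.


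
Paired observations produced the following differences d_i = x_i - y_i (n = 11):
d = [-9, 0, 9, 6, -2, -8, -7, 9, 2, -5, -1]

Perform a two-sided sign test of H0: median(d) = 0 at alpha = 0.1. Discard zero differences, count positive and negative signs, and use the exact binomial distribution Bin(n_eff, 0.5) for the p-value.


Step 1: Discard zero differences. Original n = 11; n_eff = number of nonzero differences = 10.
Nonzero differences (with sign): -9, +9, +6, -2, -8, -7, +9, +2, -5, -1
Step 2: Count signs: positive = 4, negative = 6.
Step 3: Under H0: P(positive) = 0.5, so the number of positives S ~ Bin(10, 0.5).
Step 4: Two-sided exact p-value = sum of Bin(10,0.5) probabilities at or below the observed probability = 0.753906.
Step 5: alpha = 0.1. fail to reject H0.

n_eff = 10, pos = 4, neg = 6, p = 0.753906, fail to reject H0.


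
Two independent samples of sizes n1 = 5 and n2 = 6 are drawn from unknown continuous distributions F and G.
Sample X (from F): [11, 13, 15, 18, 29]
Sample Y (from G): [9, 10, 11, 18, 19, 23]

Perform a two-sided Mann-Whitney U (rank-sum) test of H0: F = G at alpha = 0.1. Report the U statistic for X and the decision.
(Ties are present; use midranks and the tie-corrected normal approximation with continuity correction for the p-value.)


Step 1: Combine and sort all 11 observations; assign midranks.
sorted (value, group): (9,Y), (10,Y), (11,X), (11,Y), (13,X), (15,X), (18,X), (18,Y), (19,Y), (23,Y), (29,X)
ranks: 9->1, 10->2, 11->3.5, 11->3.5, 13->5, 15->6, 18->7.5, 18->7.5, 19->9, 23->10, 29->11
Step 2: Rank sum for X: R1 = 3.5 + 5 + 6 + 7.5 + 11 = 33.
Step 3: U_X = R1 - n1(n1+1)/2 = 33 - 5*6/2 = 33 - 15 = 18.
       U_Y = n1*n2 - U_X = 30 - 18 = 12.
Step 4: Ties are present, so use the tie-corrected normal approximation (with continuity correction) for the p-value.
Step 5: p-value = 0.646576; compare to alpha = 0.1. fail to reject H0.

U_X = 18, p = 0.646576, fail to reject H0 at alpha = 0.1.


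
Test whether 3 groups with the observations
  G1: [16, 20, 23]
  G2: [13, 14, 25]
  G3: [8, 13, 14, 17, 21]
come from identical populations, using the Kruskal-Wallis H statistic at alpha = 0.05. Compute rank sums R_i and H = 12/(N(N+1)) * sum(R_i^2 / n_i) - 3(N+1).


Step 1: Combine all N = 11 observations and assign midranks.
sorted (value, group, rank): (8,G3,1), (13,G2,2.5), (13,G3,2.5), (14,G2,4.5), (14,G3,4.5), (16,G1,6), (17,G3,7), (20,G1,8), (21,G3,9), (23,G1,10), (25,G2,11)
Step 2: Sum ranks within each group.
R_1 = 24 (n_1 = 3)
R_2 = 18 (n_2 = 3)
R_3 = 24 (n_3 = 5)
Step 3: H = 12/(N(N+1)) * sum(R_i^2/n_i) - 3(N+1)
     = 12/(11*12) * (24^2/3 + 18^2/3 + 24^2/5) - 3*12
     = 0.090909 * 415.2 - 36
     = 1.745455.
Step 4: Ties present; correction factor C = 1 - 12/(11^3 - 11) = 0.990909. Corrected H = 1.745455 / 0.990909 = 1.761468.
Step 5: Under H0, H ~ chi^2(2); p-value = 0.414479.
Step 6: alpha = 0.05. fail to reject H0.

H = 1.7615, df = 2, p = 0.414479, fail to reject H0.


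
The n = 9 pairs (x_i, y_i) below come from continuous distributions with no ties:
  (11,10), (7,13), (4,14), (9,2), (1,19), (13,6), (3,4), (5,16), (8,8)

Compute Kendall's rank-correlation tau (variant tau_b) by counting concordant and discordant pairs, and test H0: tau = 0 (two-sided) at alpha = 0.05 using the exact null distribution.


Step 1: Enumerate the 36 unordered pairs (i,j) with i<j and classify each by sign(x_j-x_i) * sign(y_j-y_i).
  (1,2):dx=-4,dy=+3->D; (1,3):dx=-7,dy=+4->D; (1,4):dx=-2,dy=-8->C; (1,5):dx=-10,dy=+9->D
  (1,6):dx=+2,dy=-4->D; (1,7):dx=-8,dy=-6->C; (1,8):dx=-6,dy=+6->D; (1,9):dx=-3,dy=-2->C
  (2,3):dx=-3,dy=+1->D; (2,4):dx=+2,dy=-11->D; (2,5):dx=-6,dy=+6->D; (2,6):dx=+6,dy=-7->D
  (2,7):dx=-4,dy=-9->C; (2,8):dx=-2,dy=+3->D; (2,9):dx=+1,dy=-5->D; (3,4):dx=+5,dy=-12->D
  (3,5):dx=-3,dy=+5->D; (3,6):dx=+9,dy=-8->D; (3,7):dx=-1,dy=-10->C; (3,8):dx=+1,dy=+2->C
  (3,9):dx=+4,dy=-6->D; (4,5):dx=-8,dy=+17->D; (4,6):dx=+4,dy=+4->C; (4,7):dx=-6,dy=+2->D
  (4,8):dx=-4,dy=+14->D; (4,9):dx=-1,dy=+6->D; (5,6):dx=+12,dy=-13->D; (5,7):dx=+2,dy=-15->D
  (5,8):dx=+4,dy=-3->D; (5,9):dx=+7,dy=-11->D; (6,7):dx=-10,dy=-2->C; (6,8):dx=-8,dy=+10->D
  (6,9):dx=-5,dy=+2->D; (7,8):dx=+2,dy=+12->C; (7,9):dx=+5,dy=+4->C; (8,9):dx=+3,dy=-8->D
Step 2: C = 10, D = 26, total pairs = 36.
Step 3: tau = (C - D)/(n(n-1)/2) = (10 - 26)/36 = -0.444444.
Step 4: Exact two-sided p-value (enumerate n! = 362880 permutations of y under H0): p = 0.119439.
Step 5: alpha = 0.05. fail to reject H0.

tau_b = -0.4444 (C=10, D=26), p = 0.119439, fail to reject H0.


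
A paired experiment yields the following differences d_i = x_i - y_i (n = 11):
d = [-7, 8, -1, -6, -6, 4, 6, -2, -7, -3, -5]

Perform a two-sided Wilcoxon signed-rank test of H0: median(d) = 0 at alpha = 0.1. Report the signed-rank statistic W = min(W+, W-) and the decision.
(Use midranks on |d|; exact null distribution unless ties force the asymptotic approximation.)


Step 1: Drop any zero differences (none here) and take |d_i|.
|d| = [7, 8, 1, 6, 6, 4, 6, 2, 7, 3, 5]
Step 2: Midrank |d_i| (ties get averaged ranks).
ranks: |7|->9.5, |8|->11, |1|->1, |6|->7, |6|->7, |4|->4, |6|->7, |2|->2, |7|->9.5, |3|->3, |5|->5
Step 3: Attach original signs; sum ranks with positive sign and with negative sign.
W+ = 11 + 4 + 7 = 22
W- = 9.5 + 1 + 7 + 7 + 2 + 9.5 + 3 + 5 = 44
(Check: W+ + W- = 66 should equal n(n+1)/2 = 66.)
Step 4: Test statistic W = min(W+, W-) = 22.
Step 5: Ties in |d|, so use the tie-corrected normal approximation.
        E[W] = n(n+1)/4 = 11*12/4 = 33.
        Tie groups: |d|=6 (t=3), |d|=7 (t=2); sum(t^3 - t) = 30.
        Var[W] = n(n+1)(2n+1)/24 - sum(t^3-t)/48 = 3036/24 - 30/48 = 125.875.
        z = (W - E[W]) / sqrt(Var[W]) = (22 - 33) / 11.2194 = -0.9804.
        Two-sided p = 2*Phi(z) = 0.326867.
Step 6: alpha = 0.1. fail to reject H0.

W+ = 22, W- = 44, W = min = 22, p = 0.326867, fail to reject H0.


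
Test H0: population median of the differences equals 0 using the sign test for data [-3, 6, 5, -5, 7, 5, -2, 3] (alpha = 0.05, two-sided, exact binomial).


Step 1: Discard zero differences. Original n = 8; n_eff = number of nonzero differences = 8.
Nonzero differences (with sign): -3, +6, +5, -5, +7, +5, -2, +3
Step 2: Count signs: positive = 5, negative = 3.
Step 3: Under H0: P(positive) = 0.5, so the number of positives S ~ Bin(8, 0.5).
Step 4: Two-sided exact p-value = sum of Bin(8,0.5) probabilities at or below the observed probability = 0.726562.
Step 5: alpha = 0.05. fail to reject H0.

n_eff = 8, pos = 5, neg = 3, p = 0.726562, fail to reject H0.


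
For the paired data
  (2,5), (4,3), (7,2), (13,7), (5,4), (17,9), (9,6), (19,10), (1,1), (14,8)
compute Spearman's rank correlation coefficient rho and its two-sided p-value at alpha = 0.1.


Step 1: Rank x and y separately (midranks; no ties here).
rank(x): 2->2, 4->3, 7->5, 13->7, 5->4, 17->9, 9->6, 19->10, 1->1, 14->8
rank(y): 5->5, 3->3, 2->2, 7->7, 4->4, 9->9, 6->6, 10->10, 1->1, 8->8
Step 2: d_i = R_x(i) - R_y(i); compute d_i^2.
  (2-5)^2=9, (3-3)^2=0, (5-2)^2=9, (7-7)^2=0, (4-4)^2=0, (9-9)^2=0, (6-6)^2=0, (10-10)^2=0, (1-1)^2=0, (8-8)^2=0
sum(d^2) = 18.
Step 3: rho = 1 - 6*18 / (10*(10^2 - 1)) = 1 - 108/990 = 0.890909.
Step 4: Under H0, t = rho * sqrt((n-2)/(1-rho^2)) = 5.5482 ~ t(8).
Step 5: Two-sided p-value from the t-distribution with 8 df = 0.000542.
Step 6: alpha = 0.1. reject H0.

rho = 0.8909, p = 0.000542, reject H0 at alpha = 0.1.


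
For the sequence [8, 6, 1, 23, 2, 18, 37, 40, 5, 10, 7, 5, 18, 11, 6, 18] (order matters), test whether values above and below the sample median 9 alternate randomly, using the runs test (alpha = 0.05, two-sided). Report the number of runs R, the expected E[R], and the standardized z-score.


Step 1: Compute median = 9; label A = above, B = below.
Labels in order: BBBABAAABABBAABA  (n_A = 8, n_B = 8)
Step 2: Count runs R = 10.
Step 3: Under H0 (random ordering), E[R] = 2*n_A*n_B/(n_A+n_B) + 1 = 2*8*8/16 + 1 = 9.0000.
        Var[R] = 2*n_A*n_B*(2*n_A*n_B - n_A - n_B) / ((n_A+n_B)^2 * (n_A+n_B-1)) = 14336/3840 = 3.7333.
        SD[R] = 1.9322.
Step 4: Continuity-corrected z = (R - 0.5 - E[R]) / SD[R] = (10 - 0.5 - 9.0000) / 1.9322 = 0.2588.
Step 5: Two-sided p-value via normal approximation = 2*(1 - Phi(|z|)) = 0.795809.
Step 6: alpha = 0.05. fail to reject H0.

R = 10, z = 0.2588, p = 0.795809, fail to reject H0.


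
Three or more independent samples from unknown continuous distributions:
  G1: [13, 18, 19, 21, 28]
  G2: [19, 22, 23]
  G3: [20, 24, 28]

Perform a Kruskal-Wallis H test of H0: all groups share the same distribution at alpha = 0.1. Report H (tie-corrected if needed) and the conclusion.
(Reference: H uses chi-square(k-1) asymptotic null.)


Step 1: Combine all N = 11 observations and assign midranks.
sorted (value, group, rank): (13,G1,1), (18,G1,2), (19,G1,3.5), (19,G2,3.5), (20,G3,5), (21,G1,6), (22,G2,7), (23,G2,8), (24,G3,9), (28,G1,10.5), (28,G3,10.5)
Step 2: Sum ranks within each group.
R_1 = 23 (n_1 = 5)
R_2 = 18.5 (n_2 = 3)
R_3 = 24.5 (n_3 = 3)
Step 3: H = 12/(N(N+1)) * sum(R_i^2/n_i) - 3(N+1)
     = 12/(11*12) * (23^2/5 + 18.5^2/3 + 24.5^2/3) - 3*12
     = 0.090909 * 419.967 - 36
     = 2.178788.
Step 4: Ties present; correction factor C = 1 - 12/(11^3 - 11) = 0.990909. Corrected H = 2.178788 / 0.990909 = 2.198777.
Step 5: Under H0, H ~ chi^2(2); p-value = 0.333075.
Step 6: alpha = 0.1. fail to reject H0.

H = 2.1988, df = 2, p = 0.333075, fail to reject H0.


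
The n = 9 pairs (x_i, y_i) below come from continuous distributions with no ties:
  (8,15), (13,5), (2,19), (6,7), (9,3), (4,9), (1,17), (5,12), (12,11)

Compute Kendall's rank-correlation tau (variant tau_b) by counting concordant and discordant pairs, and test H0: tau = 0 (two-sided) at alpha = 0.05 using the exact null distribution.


Step 1: Enumerate the 36 unordered pairs (i,j) with i<j and classify each by sign(x_j-x_i) * sign(y_j-y_i).
  (1,2):dx=+5,dy=-10->D; (1,3):dx=-6,dy=+4->D; (1,4):dx=-2,dy=-8->C; (1,5):dx=+1,dy=-12->D
  (1,6):dx=-4,dy=-6->C; (1,7):dx=-7,dy=+2->D; (1,8):dx=-3,dy=-3->C; (1,9):dx=+4,dy=-4->D
  (2,3):dx=-11,dy=+14->D; (2,4):dx=-7,dy=+2->D; (2,5):dx=-4,dy=-2->C; (2,6):dx=-9,dy=+4->D
  (2,7):dx=-12,dy=+12->D; (2,8):dx=-8,dy=+7->D; (2,9):dx=-1,dy=+6->D; (3,4):dx=+4,dy=-12->D
  (3,5):dx=+7,dy=-16->D; (3,6):dx=+2,dy=-10->D; (3,7):dx=-1,dy=-2->C; (3,8):dx=+3,dy=-7->D
  (3,9):dx=+10,dy=-8->D; (4,5):dx=+3,dy=-4->D; (4,6):dx=-2,dy=+2->D; (4,7):dx=-5,dy=+10->D
  (4,8):dx=-1,dy=+5->D; (4,9):dx=+6,dy=+4->C; (5,6):dx=-5,dy=+6->D; (5,7):dx=-8,dy=+14->D
  (5,8):dx=-4,dy=+9->D; (5,9):dx=+3,dy=+8->C; (6,7):dx=-3,dy=+8->D; (6,8):dx=+1,dy=+3->C
  (6,9):dx=+8,dy=+2->C; (7,8):dx=+4,dy=-5->D; (7,9):dx=+11,dy=-6->D; (8,9):dx=+7,dy=-1->D
Step 2: C = 9, D = 27, total pairs = 36.
Step 3: tau = (C - D)/(n(n-1)/2) = (9 - 27)/36 = -0.500000.
Step 4: Exact two-sided p-value (enumerate n! = 362880 permutations of y under H0): p = 0.075176.
Step 5: alpha = 0.05. fail to reject H0.

tau_b = -0.5000 (C=9, D=27), p = 0.075176, fail to reject H0.


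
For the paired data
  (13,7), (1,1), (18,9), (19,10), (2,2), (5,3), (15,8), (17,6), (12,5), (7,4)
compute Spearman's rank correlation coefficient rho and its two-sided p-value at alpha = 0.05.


Step 1: Rank x and y separately (midranks; no ties here).
rank(x): 13->6, 1->1, 18->9, 19->10, 2->2, 5->3, 15->7, 17->8, 12->5, 7->4
rank(y): 7->7, 1->1, 9->9, 10->10, 2->2, 3->3, 8->8, 6->6, 5->5, 4->4
Step 2: d_i = R_x(i) - R_y(i); compute d_i^2.
  (6-7)^2=1, (1-1)^2=0, (9-9)^2=0, (10-10)^2=0, (2-2)^2=0, (3-3)^2=0, (7-8)^2=1, (8-6)^2=4, (5-5)^2=0, (4-4)^2=0
sum(d^2) = 6.
Step 3: rho = 1 - 6*6 / (10*(10^2 - 1)) = 1 - 36/990 = 0.963636.
Step 4: Under H0, t = rho * sqrt((n-2)/(1-rho^2)) = 10.1999 ~ t(8).
Step 5: Two-sided p-value from the t-distribution with 8 df = 0.000007.
Step 6: alpha = 0.05. reject H0.

rho = 0.9636, p = 0.000007, reject H0 at alpha = 0.05.


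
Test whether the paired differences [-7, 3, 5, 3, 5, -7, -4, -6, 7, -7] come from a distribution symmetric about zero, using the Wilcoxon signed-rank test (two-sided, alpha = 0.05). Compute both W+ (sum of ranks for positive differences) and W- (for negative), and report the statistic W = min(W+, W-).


Step 1: Drop any zero differences (none here) and take |d_i|.
|d| = [7, 3, 5, 3, 5, 7, 4, 6, 7, 7]
Step 2: Midrank |d_i| (ties get averaged ranks).
ranks: |7|->8.5, |3|->1.5, |5|->4.5, |3|->1.5, |5|->4.5, |7|->8.5, |4|->3, |6|->6, |7|->8.5, |7|->8.5
Step 3: Attach original signs; sum ranks with positive sign and with negative sign.
W+ = 1.5 + 4.5 + 1.5 + 4.5 + 8.5 = 20.5
W- = 8.5 + 8.5 + 3 + 6 + 8.5 = 34.5
(Check: W+ + W- = 55 should equal n(n+1)/2 = 55.)
Step 4: Test statistic W = min(W+, W-) = 20.5.
Step 5: Ties in |d|, so use the tie-corrected normal approximation.
        E[W] = n(n+1)/4 = 10*11/4 = 27.5.
        Tie groups: |d|=3 (t=2), |d|=5 (t=2), |d|=7 (t=4); sum(t^3 - t) = 72.
        Var[W] = n(n+1)(2n+1)/24 - sum(t^3-t)/48 = 2310/24 - 72/48 = 94.75.
        z = (W - E[W]) / sqrt(Var[W]) = (20.5 - 27.5) / 9.7340 = -0.7191.
        Two-sided p = 2*Phi(z) = 0.472060.
Step 6: alpha = 0.05. fail to reject H0.

W+ = 20.5, W- = 34.5, W = min = 20.5, p = 0.472060, fail to reject H0.


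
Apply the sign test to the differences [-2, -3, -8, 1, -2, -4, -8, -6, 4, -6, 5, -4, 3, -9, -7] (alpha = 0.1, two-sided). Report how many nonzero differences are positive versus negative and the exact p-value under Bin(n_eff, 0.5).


Step 1: Discard zero differences. Original n = 15; n_eff = number of nonzero differences = 15.
Nonzero differences (with sign): -2, -3, -8, +1, -2, -4, -8, -6, +4, -6, +5, -4, +3, -9, -7
Step 2: Count signs: positive = 4, negative = 11.
Step 3: Under H0: P(positive) = 0.5, so the number of positives S ~ Bin(15, 0.5).
Step 4: Two-sided exact p-value = sum of Bin(15,0.5) probabilities at or below the observed probability = 0.118469.
Step 5: alpha = 0.1. fail to reject H0.

n_eff = 15, pos = 4, neg = 11, p = 0.118469, fail to reject H0.


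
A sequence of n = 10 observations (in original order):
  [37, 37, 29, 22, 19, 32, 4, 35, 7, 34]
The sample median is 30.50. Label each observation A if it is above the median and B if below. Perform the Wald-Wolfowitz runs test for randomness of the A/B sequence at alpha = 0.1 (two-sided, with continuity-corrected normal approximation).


Step 1: Compute median = 30.50; label A = above, B = below.
Labels in order: AABBBABABA  (n_A = 5, n_B = 5)
Step 2: Count runs R = 7.
Step 3: Under H0 (random ordering), E[R] = 2*n_A*n_B/(n_A+n_B) + 1 = 2*5*5/10 + 1 = 6.0000.
        Var[R] = 2*n_A*n_B*(2*n_A*n_B - n_A - n_B) / ((n_A+n_B)^2 * (n_A+n_B-1)) = 2000/900 = 2.2222.
        SD[R] = 1.4907.
Step 4: Continuity-corrected z = (R - 0.5 - E[R]) / SD[R] = (7 - 0.5 - 6.0000) / 1.4907 = 0.3354.
Step 5: Two-sided p-value via normal approximation = 2*(1 - Phi(|z|)) = 0.737316.
Step 6: alpha = 0.1. fail to reject H0.

R = 7, z = 0.3354, p = 0.737316, fail to reject H0.


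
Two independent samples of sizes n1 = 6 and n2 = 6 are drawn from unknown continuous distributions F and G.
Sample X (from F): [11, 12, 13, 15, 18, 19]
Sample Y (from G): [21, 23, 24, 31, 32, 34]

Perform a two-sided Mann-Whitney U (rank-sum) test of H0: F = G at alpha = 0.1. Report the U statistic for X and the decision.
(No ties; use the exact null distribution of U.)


Step 1: Combine and sort all 12 observations; assign midranks.
sorted (value, group): (11,X), (12,X), (13,X), (15,X), (18,X), (19,X), (21,Y), (23,Y), (24,Y), (31,Y), (32,Y), (34,Y)
ranks: 11->1, 12->2, 13->3, 15->4, 18->5, 19->6, 21->7, 23->8, 24->9, 31->10, 32->11, 34->12
Step 2: Rank sum for X: R1 = 1 + 2 + 3 + 4 + 5 + 6 = 21.
Step 3: U_X = R1 - n1(n1+1)/2 = 21 - 6*7/2 = 21 - 21 = 0.
       U_Y = n1*n2 - U_X = 36 - 0 = 36.
Step 4: No ties, so the exact null distribution of U (based on enumerating the C(12,6) = 924 equally likely rank assignments) gives the two-sided p-value.
Step 5: p-value = 0.002165; compare to alpha = 0.1. reject H0.

U_X = 0, p = 0.002165, reject H0 at alpha = 0.1.


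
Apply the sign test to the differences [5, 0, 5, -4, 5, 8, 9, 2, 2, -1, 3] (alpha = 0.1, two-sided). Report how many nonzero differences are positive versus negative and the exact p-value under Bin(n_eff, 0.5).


Step 1: Discard zero differences. Original n = 11; n_eff = number of nonzero differences = 10.
Nonzero differences (with sign): +5, +5, -4, +5, +8, +9, +2, +2, -1, +3
Step 2: Count signs: positive = 8, negative = 2.
Step 3: Under H0: P(positive) = 0.5, so the number of positives S ~ Bin(10, 0.5).
Step 4: Two-sided exact p-value = sum of Bin(10,0.5) probabilities at or below the observed probability = 0.109375.
Step 5: alpha = 0.1. fail to reject H0.

n_eff = 10, pos = 8, neg = 2, p = 0.109375, fail to reject H0.


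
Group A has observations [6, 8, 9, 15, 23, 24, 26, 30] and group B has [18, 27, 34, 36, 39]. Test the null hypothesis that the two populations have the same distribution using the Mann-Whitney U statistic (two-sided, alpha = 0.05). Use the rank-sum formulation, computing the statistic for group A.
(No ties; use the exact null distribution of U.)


Step 1: Combine and sort all 13 observations; assign midranks.
sorted (value, group): (6,X), (8,X), (9,X), (15,X), (18,Y), (23,X), (24,X), (26,X), (27,Y), (30,X), (34,Y), (36,Y), (39,Y)
ranks: 6->1, 8->2, 9->3, 15->4, 18->5, 23->6, 24->7, 26->8, 27->9, 30->10, 34->11, 36->12, 39->13
Step 2: Rank sum for X: R1 = 1 + 2 + 3 + 4 + 6 + 7 + 8 + 10 = 41.
Step 3: U_X = R1 - n1(n1+1)/2 = 41 - 8*9/2 = 41 - 36 = 5.
       U_Y = n1*n2 - U_X = 40 - 5 = 35.
Step 4: No ties, so the exact null distribution of U (based on enumerating the C(13,8) = 1287 equally likely rank assignments) gives the two-sided p-value.
Step 5: p-value = 0.029526; compare to alpha = 0.05. reject H0.

U_X = 5, p = 0.029526, reject H0 at alpha = 0.05.


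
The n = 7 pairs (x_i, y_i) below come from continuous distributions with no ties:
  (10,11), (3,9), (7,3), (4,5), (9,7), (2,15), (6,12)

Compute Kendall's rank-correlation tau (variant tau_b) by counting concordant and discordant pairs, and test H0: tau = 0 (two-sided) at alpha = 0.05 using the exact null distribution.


Step 1: Enumerate the 21 unordered pairs (i,j) with i<j and classify each by sign(x_j-x_i) * sign(y_j-y_i).
  (1,2):dx=-7,dy=-2->C; (1,3):dx=-3,dy=-8->C; (1,4):dx=-6,dy=-6->C; (1,5):dx=-1,dy=-4->C
  (1,6):dx=-8,dy=+4->D; (1,7):dx=-4,dy=+1->D; (2,3):dx=+4,dy=-6->D; (2,4):dx=+1,dy=-4->D
  (2,5):dx=+6,dy=-2->D; (2,6):dx=-1,dy=+6->D; (2,7):dx=+3,dy=+3->C; (3,4):dx=-3,dy=+2->D
  (3,5):dx=+2,dy=+4->C; (3,6):dx=-5,dy=+12->D; (3,7):dx=-1,dy=+9->D; (4,5):dx=+5,dy=+2->C
  (4,6):dx=-2,dy=+10->D; (4,7):dx=+2,dy=+7->C; (5,6):dx=-7,dy=+8->D; (5,7):dx=-3,dy=+5->D
  (6,7):dx=+4,dy=-3->D
Step 2: C = 8, D = 13, total pairs = 21.
Step 3: tau = (C - D)/(n(n-1)/2) = (8 - 13)/21 = -0.238095.
Step 4: Exact two-sided p-value (enumerate n! = 5040 permutations of y under H0): p = 0.561905.
Step 5: alpha = 0.05. fail to reject H0.

tau_b = -0.2381 (C=8, D=13), p = 0.561905, fail to reject H0.


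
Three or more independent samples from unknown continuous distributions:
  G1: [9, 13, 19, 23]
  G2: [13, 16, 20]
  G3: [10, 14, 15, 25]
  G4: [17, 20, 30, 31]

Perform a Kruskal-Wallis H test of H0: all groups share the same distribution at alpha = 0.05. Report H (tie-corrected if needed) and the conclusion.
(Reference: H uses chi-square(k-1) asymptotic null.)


Step 1: Combine all N = 15 observations and assign midranks.
sorted (value, group, rank): (9,G1,1), (10,G3,2), (13,G1,3.5), (13,G2,3.5), (14,G3,5), (15,G3,6), (16,G2,7), (17,G4,8), (19,G1,9), (20,G2,10.5), (20,G4,10.5), (23,G1,12), (25,G3,13), (30,G4,14), (31,G4,15)
Step 2: Sum ranks within each group.
R_1 = 25.5 (n_1 = 4)
R_2 = 21 (n_2 = 3)
R_3 = 26 (n_3 = 4)
R_4 = 47.5 (n_4 = 4)
Step 3: H = 12/(N(N+1)) * sum(R_i^2/n_i) - 3(N+1)
     = 12/(15*16) * (25.5^2/4 + 21^2/3 + 26^2/4 + 47.5^2/4) - 3*16
     = 0.050000 * 1042.62 - 48
     = 4.131250.
Step 4: Ties present; correction factor C = 1 - 12/(15^3 - 15) = 0.996429. Corrected H = 4.131250 / 0.996429 = 4.146057.
Step 5: Under H0, H ~ chi^2(3); p-value = 0.246118.
Step 6: alpha = 0.05. fail to reject H0.

H = 4.1461, df = 3, p = 0.246118, fail to reject H0.
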